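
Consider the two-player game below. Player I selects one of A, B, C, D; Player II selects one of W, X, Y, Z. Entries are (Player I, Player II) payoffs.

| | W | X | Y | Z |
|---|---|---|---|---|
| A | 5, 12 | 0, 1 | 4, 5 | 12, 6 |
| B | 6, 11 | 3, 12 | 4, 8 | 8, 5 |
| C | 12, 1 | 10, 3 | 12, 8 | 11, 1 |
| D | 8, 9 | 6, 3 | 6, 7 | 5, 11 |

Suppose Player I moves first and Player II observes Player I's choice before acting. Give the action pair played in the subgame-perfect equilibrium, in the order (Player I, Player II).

(C, Y)

Backward induction with Player I moving first.
- A: Player II compares 12, 1, 5, 6 and picks W; Player I would get 5.
- B: Player II compares 11, 12, 8, 5 and picks X; Player I would get 3.
- C: Player II compares 1, 3, 8, 1 and picks Y; Player I would get 12.
- D: Player II compares 9, 3, 7, 11 and picks Z; Player I would get 5.
Player I's induced payoffs are 5, 3, 12, 5, so Player I commits to C. Subgame-perfect outcome: (C, Y) with payoffs (12, 8).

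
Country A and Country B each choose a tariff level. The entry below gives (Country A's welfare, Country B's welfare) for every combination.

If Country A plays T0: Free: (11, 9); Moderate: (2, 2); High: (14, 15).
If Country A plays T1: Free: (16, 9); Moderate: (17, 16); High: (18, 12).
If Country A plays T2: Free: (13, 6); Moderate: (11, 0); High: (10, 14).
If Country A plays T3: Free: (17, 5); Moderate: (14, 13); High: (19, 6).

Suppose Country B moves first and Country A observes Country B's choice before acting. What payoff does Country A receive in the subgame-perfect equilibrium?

17

Solve by backward induction (Country B leads).
- Free: BR = T3, leader payoff 5.
- Moderate: BR = T1, leader payoff 16.
- High: BR = T3, leader payoff 6.
Country B's induced payoffs are 5, 16, 6, so Country B commits to Moderate. Subgame-perfect outcome: (T1, Moderate) with payoffs (17, 16).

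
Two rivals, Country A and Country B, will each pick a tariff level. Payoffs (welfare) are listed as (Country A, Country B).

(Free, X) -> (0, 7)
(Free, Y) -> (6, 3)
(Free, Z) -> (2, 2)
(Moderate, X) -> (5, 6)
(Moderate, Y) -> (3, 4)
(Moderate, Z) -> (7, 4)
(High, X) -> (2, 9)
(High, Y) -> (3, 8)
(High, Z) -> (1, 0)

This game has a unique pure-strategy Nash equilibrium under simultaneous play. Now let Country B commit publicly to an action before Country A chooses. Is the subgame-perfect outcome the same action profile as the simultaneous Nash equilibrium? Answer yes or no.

yes

Solve by backward induction (Country B leads).
- X → Country A plays Moderate (best of 0, 5, 2); Country B gets 6.
- Y → Country A plays Free (best of 6, 3, 3); Country B gets 3.
- Z → Country A plays Moderate (best of 2, 7, 1); Country B gets 4.
Maximizing over 6, 3, 4, Country B chooses X. Subgame-perfect outcome: (Moderate, X) with payoffs (5, 6).
For the simultaneous game, intersect best replies.
Country A's best replies: X→Moderate; Y→Free; Z→Moderate.
Country B's best replies: Free→X; Moderate→X; High→X.
Only (Moderate, X) has each player best-responding; Nash payoffs (5, 6).
Sequential outcome (Moderate, X) coincides with the Nash profile (Moderate, X).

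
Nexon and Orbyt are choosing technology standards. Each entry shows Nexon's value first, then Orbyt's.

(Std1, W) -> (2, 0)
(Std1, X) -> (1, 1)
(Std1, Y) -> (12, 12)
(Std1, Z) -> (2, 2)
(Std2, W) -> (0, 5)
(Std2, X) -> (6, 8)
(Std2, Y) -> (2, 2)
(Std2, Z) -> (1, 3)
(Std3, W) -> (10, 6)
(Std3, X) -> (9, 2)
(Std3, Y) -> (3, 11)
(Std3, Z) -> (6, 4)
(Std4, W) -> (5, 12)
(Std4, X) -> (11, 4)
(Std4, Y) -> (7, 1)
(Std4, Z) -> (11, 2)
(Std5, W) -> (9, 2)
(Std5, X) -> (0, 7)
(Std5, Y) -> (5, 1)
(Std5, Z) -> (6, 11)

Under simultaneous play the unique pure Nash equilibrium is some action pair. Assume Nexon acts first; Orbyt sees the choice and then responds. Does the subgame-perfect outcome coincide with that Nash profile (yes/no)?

Backward induction with Nexon moving first.
- Std1: Orbyt compares 0, 1, 12, 2 and picks Y; Nexon would get 12.
- Std2: Orbyt compares 5, 8, 2, 3 and picks X; Nexon would get 6.
- Std3: Orbyt compares 6, 2, 11, 4 and picks Y; Nexon would get 3.
- Std4: Orbyt compares 12, 4, 1, 2 and picks W; Nexon would get 5.
- Std5: Orbyt compares 2, 7, 1, 11 and picks Z; Nexon would get 6.
Maximizing over 12, 6, 3, 5, 6, Nexon chooses Std1. Subgame-perfect outcome: (Std1, Y) with payoffs (12, 12).
For the simultaneous game, intersect best replies.
Nexon's best replies: W→Std3; X→Std4; Y→Std1; Z→Std4.
Orbyt's best replies: Std1→Y; Std2→X; Std3→Y; Std4→W; Std5→Z.
The unique mutual best reply is (Std1, Y), giving (12, 12).
Sequential outcome (Std1, Y) coincides with the Nash profile (Std1, Y).

yes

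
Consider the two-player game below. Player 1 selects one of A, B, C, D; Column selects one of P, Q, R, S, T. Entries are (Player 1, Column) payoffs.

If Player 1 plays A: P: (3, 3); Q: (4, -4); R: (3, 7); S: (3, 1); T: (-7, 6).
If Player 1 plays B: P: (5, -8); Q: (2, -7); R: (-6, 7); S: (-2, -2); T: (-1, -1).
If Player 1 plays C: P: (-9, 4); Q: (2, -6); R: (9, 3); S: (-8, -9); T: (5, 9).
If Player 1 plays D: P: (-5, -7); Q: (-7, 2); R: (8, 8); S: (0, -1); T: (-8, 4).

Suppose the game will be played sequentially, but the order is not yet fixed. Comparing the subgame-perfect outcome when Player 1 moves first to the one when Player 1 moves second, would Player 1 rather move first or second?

first

If Player 1 leads: Column's best replies are A→R, B→R, C→T, D→R; Player 1's induced payoffs 3, -6, 5, 8; outcome (D, R), payoffs (8, 8).
If Column leads: Player 1's best replies are P→B, Q→A, R→C, S→A, T→C; Column's induced payoffs -8, -4, 3, 1, 9; outcome (C, T), payoffs (5, 9).
Player 1 gets 8 moving first and 5 moving second, so Player 1 prefers to move first.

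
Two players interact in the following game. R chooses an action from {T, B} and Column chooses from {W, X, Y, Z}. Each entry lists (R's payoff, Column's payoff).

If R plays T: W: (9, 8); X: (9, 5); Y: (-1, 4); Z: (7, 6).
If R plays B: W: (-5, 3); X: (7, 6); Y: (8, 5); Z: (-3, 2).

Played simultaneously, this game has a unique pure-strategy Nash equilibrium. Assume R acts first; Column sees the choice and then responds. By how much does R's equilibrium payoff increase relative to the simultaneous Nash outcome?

Solve by backward induction (R leads).
- T: BR = W, leader payoff 9.
- B: BR = X, leader payoff 7.
Maximizing over 9, 7, R chooses T. Subgame-perfect outcome: (T, W) with payoffs (9, 8).
Now find the simultaneous Nash equilibrium.
R's best replies: W→T; X→T; Y→B; Z→T.
Column's best replies: T→W; B→X.
The unique mutual best reply is (T, W), giving (9, 8).
R's commitment gain: 9 − 9 = 0.

0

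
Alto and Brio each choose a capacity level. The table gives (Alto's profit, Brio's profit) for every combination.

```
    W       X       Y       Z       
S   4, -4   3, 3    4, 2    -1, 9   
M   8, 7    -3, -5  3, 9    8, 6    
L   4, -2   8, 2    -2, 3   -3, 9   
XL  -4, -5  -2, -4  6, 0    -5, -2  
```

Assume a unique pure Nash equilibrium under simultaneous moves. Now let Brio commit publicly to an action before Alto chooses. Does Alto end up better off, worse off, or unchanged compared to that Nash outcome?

better off

Backward induction with Brio moving first.
- W: Alto compares 4, 8, 4, -4 and picks M; Brio would get 7.
- X: Alto compares 3, -3, 8, -2 and picks L; Brio would get 2.
- Y: Alto compares 4, 3, -2, 6 and picks XL; Brio would get 0.
- Z: Alto compares -1, 8, -3, -5 and picks M; Brio would get 6.
Brio's induced payoffs are 7, 2, 0, 6, so Brio commits to W. Subgame-perfect outcome: (M, W) with payoffs (8, 7).
For the simultaneous game, intersect best replies.
Alto's best replies: W→M; X→L; Y→XL; Z→M.
Brio's best replies: S→Z; M→Y; L→Z; XL→Y.
The unique mutual best reply is (XL, Y), giving (6, 0).
Alto earns 8 sequentially versus 6 at the Nash outcome: better off.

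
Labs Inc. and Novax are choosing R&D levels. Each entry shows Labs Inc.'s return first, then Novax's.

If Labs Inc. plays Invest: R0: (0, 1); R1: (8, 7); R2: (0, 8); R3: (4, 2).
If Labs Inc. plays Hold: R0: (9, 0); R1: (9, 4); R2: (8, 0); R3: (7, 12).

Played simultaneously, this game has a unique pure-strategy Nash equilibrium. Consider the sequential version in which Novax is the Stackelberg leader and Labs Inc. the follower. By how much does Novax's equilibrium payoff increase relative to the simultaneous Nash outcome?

0

Work backward from Labs Inc.'s decision.
- R0 → Labs Inc. plays Hold (best of 0, 9); Novax gets 0.
- R1 → Labs Inc. plays Hold (best of 8, 9); Novax gets 4.
- R2 → Labs Inc. plays Hold (best of 0, 8); Novax gets 0.
- R3 → Labs Inc. plays Hold (best of 4, 7); Novax gets 12.
Among 0, 4, 0, 12, the best is 12 at R3. Subgame-perfect outcome: (Hold, R3) with payoffs (7, 12).
For the simultaneous game, intersect best replies.
Labs Inc.'s best replies: R0→Hold; R1→Hold; R2→Hold; R3→Hold.
Novax's best replies: Invest→R2; Hold→R3.
Only (Hold, R3) has each player best-responding; Nash payoffs (7, 12).
Novax's commitment gain: 12 − 12 = 0.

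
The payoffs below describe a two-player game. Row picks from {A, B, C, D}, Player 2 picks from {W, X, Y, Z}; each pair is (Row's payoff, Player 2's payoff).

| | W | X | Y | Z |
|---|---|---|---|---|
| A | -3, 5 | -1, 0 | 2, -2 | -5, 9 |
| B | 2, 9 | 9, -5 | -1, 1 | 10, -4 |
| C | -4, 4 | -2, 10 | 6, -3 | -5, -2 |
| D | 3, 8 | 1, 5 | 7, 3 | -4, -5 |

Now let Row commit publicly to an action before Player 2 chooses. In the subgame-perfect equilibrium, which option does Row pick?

D

Backward induction with Row moving first.
- A: Player 2 compares 5, 0, -2, 9 and picks Z; Row would get -5.
- B: Player 2 compares 9, -5, 1, -4 and picks W; Row would get 2.
- C: Player 2 compares 4, 10, -3, -2 and picks X; Row would get -2.
- D: Player 2 compares 8, 5, 3, -5 and picks W; Row would get 3.
Row's induced payoffs are -5, 2, -2, 3, so Row commits to D. Subgame-perfect outcome: (D, W) with payoffs (3, 8).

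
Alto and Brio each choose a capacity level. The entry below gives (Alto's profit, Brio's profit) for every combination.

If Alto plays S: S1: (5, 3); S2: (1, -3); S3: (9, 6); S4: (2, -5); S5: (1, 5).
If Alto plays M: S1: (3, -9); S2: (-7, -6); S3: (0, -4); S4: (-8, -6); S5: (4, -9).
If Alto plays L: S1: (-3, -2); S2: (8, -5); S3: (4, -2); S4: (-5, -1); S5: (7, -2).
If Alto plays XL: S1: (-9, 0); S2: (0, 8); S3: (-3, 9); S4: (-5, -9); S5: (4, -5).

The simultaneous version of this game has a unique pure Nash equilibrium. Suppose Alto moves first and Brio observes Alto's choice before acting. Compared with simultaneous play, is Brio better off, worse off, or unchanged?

Solve by backward induction (Alto leads).
- S: Brio compares 3, -3, 6, -5, 5 and picks S3; Alto would get 9.
- M: Brio compares -9, -6, -4, -6, -9 and picks S3; Alto would get 0.
- L: Brio compares -2, -5, -2, -1, -2 and picks S4; Alto would get -5.
- XL: Brio compares 0, 8, 9, -9, -5 and picks S3; Alto would get -3.
Among 9, 0, -5, -3, the best is 9 at S. Subgame-perfect outcome: (S, S3) with payoffs (9, 6).
Now find the simultaneous Nash equilibrium.
Alto's best replies: S1→S; S2→L; S3→S; S4→S; S5→L.
Brio's best replies: S→S3; M→S3; L→S4; XL→S3.
Only (S, S3) has each player best-responding; Nash payoffs (9, 6).
Brio earns 6 sequentially versus 6 at the Nash outcome: unchanged.

unchanged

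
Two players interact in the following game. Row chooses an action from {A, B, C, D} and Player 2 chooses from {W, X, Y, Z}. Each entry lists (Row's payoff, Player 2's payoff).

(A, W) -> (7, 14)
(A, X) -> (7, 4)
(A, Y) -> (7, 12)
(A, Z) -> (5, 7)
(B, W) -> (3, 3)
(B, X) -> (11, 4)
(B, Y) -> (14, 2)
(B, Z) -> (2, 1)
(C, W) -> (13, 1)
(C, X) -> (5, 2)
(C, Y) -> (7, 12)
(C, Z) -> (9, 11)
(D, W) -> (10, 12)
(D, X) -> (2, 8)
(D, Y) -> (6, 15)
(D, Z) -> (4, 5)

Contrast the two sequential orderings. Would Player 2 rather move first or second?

If Row leads: Player 2's best replies are A→W, B→X, C→Y, D→Y; Row's induced payoffs 7, 11, 7, 6; outcome (B, X), payoffs (11, 4).
If Player 2 leads: Row's best replies are W→C, X→B, Y→B, Z→C; Player 2's induced payoffs 1, 4, 2, 11; outcome (C, Z), payoffs (9, 11).
Player 2 gets 11 moving first and 4 moving second, so Player 2 prefers to move first.

first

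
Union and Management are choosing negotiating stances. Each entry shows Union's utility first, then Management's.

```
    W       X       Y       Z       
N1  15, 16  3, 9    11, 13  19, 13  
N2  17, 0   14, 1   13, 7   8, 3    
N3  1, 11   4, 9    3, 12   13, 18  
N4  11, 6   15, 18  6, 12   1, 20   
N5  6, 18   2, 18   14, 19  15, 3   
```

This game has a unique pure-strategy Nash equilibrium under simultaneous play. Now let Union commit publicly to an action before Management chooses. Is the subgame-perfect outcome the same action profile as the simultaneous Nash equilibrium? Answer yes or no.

no

Backward induction with Union moving first.
- N1: BR = W, leader payoff 15.
- N2: BR = Y, leader payoff 13.
- N3: BR = Z, leader payoff 13.
- N4: BR = Z, leader payoff 1.
- N5: BR = Y, leader payoff 14.
Union's induced payoffs are 15, 13, 13, 1, 14, so Union commits to N1. Subgame-perfect outcome: (N1, W) with payoffs (15, 16).
Under simultaneous play:
Union's best replies: W→N2; X→N4; Y→N5; Z→N1.
Management's best replies: N1→W; N2→Y; N3→Z; N4→Z; N5→Y.
The unique mutual best reply is (N5, Y), giving (14, 19).
Sequential outcome (N1, W) differs from the Nash profile (N5, Y).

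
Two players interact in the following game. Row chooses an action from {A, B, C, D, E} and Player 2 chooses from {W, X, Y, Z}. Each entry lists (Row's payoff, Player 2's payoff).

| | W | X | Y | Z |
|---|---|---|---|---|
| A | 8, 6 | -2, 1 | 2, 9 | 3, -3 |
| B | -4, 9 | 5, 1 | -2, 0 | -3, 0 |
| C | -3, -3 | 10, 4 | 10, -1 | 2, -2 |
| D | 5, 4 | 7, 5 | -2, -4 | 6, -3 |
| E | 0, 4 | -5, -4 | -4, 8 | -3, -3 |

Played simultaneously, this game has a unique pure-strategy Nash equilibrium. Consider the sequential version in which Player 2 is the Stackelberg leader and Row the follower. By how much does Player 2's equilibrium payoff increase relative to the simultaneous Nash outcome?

Backward induction with Player 2 moving first.
- W → Row plays A (best of 8, -4, -3, 5, 0); Player 2 gets 6.
- X → Row plays C (best of -2, 5, 10, 7, -5); Player 2 gets 4.
- Y → Row plays C (best of 2, -2, 10, -2, -4); Player 2 gets -1.
- Z → Row plays D (best of 3, -3, 2, 6, -3); Player 2 gets -3.
Maximizing over 6, 4, -1, -3, Player 2 chooses W. Subgame-perfect outcome: (A, W) with payoffs (8, 6).
Now find the simultaneous Nash equilibrium.
Row's best replies: W→A; X→C; Y→C; Z→D.
Player 2's best replies: A→Y; B→W; C→X; D→X; E→Y.
The unique mutual best reply is (C, X), giving (10, 4).
Player 2's commitment gain: 6 − 4 = 2.

2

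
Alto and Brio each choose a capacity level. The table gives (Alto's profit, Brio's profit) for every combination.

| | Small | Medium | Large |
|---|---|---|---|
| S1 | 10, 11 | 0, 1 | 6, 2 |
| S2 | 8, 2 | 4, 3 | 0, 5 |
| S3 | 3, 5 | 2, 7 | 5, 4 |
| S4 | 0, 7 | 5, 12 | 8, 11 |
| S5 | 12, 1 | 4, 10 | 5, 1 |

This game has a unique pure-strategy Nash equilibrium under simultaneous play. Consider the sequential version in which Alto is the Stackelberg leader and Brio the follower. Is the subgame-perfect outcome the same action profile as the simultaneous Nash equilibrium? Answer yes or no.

no

Solve by backward induction (Alto leads).
- S1: Brio compares 11, 1, 2 and picks Small; Alto would get 10.
- S2: Brio compares 2, 3, 5 and picks Large; Alto would get 0.
- S3: Brio compares 5, 7, 4 and picks Medium; Alto would get 2.
- S4: Brio compares 7, 12, 11 and picks Medium; Alto would get 5.
- S5: Brio compares 1, 10, 1 and picks Medium; Alto would get 4.
Maximizing over 10, 0, 2, 5, 4, Alto chooses S1. Subgame-perfect outcome: (S1, Small) with payoffs (10, 11).
Now find the simultaneous Nash equilibrium.
Alto's best replies: Small→S5; Medium→S4; Large→S4.
Brio's best replies: S1→Small; S2→Large; S3→Medium; S4→Medium; S5→Medium.
Only (S4, Medium) has each player best-responding; Nash payoffs (5, 12).
Sequential outcome (S1, Small) differs from the Nash profile (S4, Medium).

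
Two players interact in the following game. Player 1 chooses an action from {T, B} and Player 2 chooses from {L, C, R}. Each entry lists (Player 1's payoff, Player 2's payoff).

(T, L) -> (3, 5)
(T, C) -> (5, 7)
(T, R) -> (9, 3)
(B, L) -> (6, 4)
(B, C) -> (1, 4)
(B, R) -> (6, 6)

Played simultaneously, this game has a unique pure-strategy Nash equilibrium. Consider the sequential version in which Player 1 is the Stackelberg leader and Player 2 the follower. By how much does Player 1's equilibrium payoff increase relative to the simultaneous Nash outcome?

1

Backward induction with Player 1 moving first.
- T: Player 2 compares 5, 7, 3 and picks C; Player 1 would get 5.
- B: Player 2 compares 4, 4, 6 and picks R; Player 1 would get 6.
Maximizing over 5, 6, Player 1 chooses B. Subgame-perfect outcome: (B, R) with payoffs (6, 6).
Now find the simultaneous Nash equilibrium.
Player 1's best replies: L→B; C→T; R→T.
Player 2's best replies: T→C; B→R.
The unique mutual best reply is (T, C), giving (5, 7).
Player 1's commitment gain: 6 − 5 = 1.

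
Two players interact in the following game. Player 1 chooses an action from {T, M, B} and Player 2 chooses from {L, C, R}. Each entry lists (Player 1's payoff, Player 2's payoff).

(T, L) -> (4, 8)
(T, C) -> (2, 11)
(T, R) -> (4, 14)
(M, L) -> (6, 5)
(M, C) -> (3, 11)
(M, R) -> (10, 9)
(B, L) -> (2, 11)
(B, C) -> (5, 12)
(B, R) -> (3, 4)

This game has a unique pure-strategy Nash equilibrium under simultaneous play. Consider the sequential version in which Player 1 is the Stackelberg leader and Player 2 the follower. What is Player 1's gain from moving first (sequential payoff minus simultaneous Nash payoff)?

Solve by backward induction (Player 1 leads).
- T: BR = R, leader payoff 4.
- M: BR = C, leader payoff 3.
- B: BR = C, leader payoff 5.
Among 4, 3, 5, the best is 5 at B. Subgame-perfect outcome: (B, C) with payoffs (5, 12).
For the simultaneous game, intersect best replies.
Player 1's best replies: L→M; C→B; R→M.
Player 2's best replies: T→R; M→C; B→C.
Only (B, C) has each player best-responding; Nash payoffs (5, 12).
Player 1's commitment gain: 5 − 5 = 0.

0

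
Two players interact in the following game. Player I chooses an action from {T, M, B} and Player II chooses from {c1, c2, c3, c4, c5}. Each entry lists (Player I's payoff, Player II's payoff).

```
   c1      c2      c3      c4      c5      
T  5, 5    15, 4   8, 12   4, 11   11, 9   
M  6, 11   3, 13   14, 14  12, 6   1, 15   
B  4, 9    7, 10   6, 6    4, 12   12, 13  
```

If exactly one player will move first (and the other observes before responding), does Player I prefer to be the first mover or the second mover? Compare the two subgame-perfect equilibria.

If Player I leads: Player II's best replies are T→c3, M→c5, B→c5; Player I's induced payoffs 8, 1, 12; outcome (B, c5), payoffs (12, 13).
If Player II leads: Player I's best replies are c1→M, c2→T, c3→M, c4→M, c5→B; Player II's induced payoffs 11, 4, 14, 6, 13; outcome (M, c3), payoffs (14, 14).
Player I gets 12 moving first and 14 moving second, so Player I prefers to move second.

second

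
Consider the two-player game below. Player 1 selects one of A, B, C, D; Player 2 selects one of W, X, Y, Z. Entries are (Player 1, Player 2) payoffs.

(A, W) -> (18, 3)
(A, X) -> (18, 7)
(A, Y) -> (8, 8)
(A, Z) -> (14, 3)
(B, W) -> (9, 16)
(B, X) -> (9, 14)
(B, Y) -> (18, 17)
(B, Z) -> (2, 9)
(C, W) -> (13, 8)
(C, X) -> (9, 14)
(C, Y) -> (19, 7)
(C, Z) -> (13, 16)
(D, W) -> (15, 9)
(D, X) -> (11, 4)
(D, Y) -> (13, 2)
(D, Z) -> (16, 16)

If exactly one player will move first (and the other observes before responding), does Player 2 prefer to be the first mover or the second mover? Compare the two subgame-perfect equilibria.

second

If Player 1 leads: Player 2's best replies are A→Y, B→Y, C→Z, D→Z; Player 1's induced payoffs 8, 18, 13, 16; outcome (B, Y), payoffs (18, 17).
If Player 2 leads: Player 1's best replies are W→A, X→A, Y→C, Z→D; Player 2's induced payoffs 3, 7, 7, 16; outcome (D, Z), payoffs (16, 16).
Player 2 gets 16 moving first and 17 moving second, so Player 2 prefers to move second.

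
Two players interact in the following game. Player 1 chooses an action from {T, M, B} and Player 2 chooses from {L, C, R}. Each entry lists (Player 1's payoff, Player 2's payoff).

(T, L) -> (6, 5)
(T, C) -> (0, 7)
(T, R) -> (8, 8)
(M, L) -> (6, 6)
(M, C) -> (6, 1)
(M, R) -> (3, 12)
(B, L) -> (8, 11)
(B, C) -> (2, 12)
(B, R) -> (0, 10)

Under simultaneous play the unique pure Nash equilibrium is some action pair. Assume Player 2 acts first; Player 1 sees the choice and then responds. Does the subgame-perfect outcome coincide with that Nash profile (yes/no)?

Solve by backward induction (Player 2 leads).
- L: BR = B, leader payoff 11.
- C: BR = M, leader payoff 1.
- R: BR = T, leader payoff 8.
Maximizing over 11, 1, 8, Player 2 chooses L. Subgame-perfect outcome: (B, L) with payoffs (8, 11).
Now find the simultaneous Nash equilibrium.
Player 1's best replies: L→B; C→M; R→T.
Player 2's best replies: T→R; M→R; B→C.
Only (T, R) has each player best-responding; Nash payoffs (8, 8).
Sequential outcome (B, L) differs from the Nash profile (T, R).

no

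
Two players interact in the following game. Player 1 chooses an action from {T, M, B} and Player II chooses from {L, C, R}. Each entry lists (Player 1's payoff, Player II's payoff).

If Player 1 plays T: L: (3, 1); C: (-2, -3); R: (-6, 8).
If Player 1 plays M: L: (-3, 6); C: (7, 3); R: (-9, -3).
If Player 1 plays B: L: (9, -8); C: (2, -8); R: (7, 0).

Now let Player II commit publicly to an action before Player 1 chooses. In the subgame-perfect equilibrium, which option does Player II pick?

C

Player 1 best-responds to each possible Player II move:
- L: Player 1 compares 3, -3, 9 and picks B; Player II would get -8.
- C: Player 1 compares -2, 7, 2 and picks M; Player II would get 3.
- R: Player 1 compares -6, -9, 7 and picks B; Player II would get 0.
Player II's induced payoffs are -8, 3, 0, so Player II commits to C. Subgame-perfect outcome: (M, C) with payoffs (7, 3).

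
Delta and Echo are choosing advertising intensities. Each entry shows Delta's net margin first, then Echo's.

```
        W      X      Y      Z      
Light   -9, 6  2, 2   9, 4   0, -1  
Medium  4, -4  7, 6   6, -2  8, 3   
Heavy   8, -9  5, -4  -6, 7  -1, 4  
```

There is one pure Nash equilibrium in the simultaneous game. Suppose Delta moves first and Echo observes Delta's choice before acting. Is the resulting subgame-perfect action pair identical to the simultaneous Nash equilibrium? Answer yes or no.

Backward induction with Delta moving first.
- Light: BR = W, leader payoff -9.
- Medium: BR = X, leader payoff 7.
- Heavy: BR = Y, leader payoff -6.
Among -9, 7, -6, the best is 7 at Medium. Subgame-perfect outcome: (Medium, X) with payoffs (7, 6).
Now find the simultaneous Nash equilibrium.
Delta's best replies: W→Heavy; X→Medium; Y→Light; Z→Medium.
Echo's best replies: Light→W; Medium→X; Heavy→Y.
The unique mutual best reply is (Medium, X), giving (7, 6).
Sequential outcome (Medium, X) coincides with the Nash profile (Medium, X).

yes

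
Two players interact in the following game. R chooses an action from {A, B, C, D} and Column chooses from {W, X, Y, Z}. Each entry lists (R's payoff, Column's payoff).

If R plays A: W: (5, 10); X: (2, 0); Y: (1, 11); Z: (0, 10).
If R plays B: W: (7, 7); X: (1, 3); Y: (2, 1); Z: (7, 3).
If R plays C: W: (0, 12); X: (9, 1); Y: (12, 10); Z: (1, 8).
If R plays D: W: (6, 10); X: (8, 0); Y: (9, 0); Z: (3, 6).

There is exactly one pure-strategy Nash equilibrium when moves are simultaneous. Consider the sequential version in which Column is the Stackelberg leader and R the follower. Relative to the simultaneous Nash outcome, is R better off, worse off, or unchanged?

Work backward from R's decision.
- W → R plays B (best of 5, 7, 0, 6); Column gets 7.
- X → R plays C (best of 2, 1, 9, 8); Column gets 1.
- Y → R plays C (best of 1, 2, 12, 9); Column gets 10.
- Z → R plays B (best of 0, 7, 1, 3); Column gets 3.
Column's induced payoffs are 7, 1, 10, 3, so Column commits to Y. Subgame-perfect outcome: (C, Y) with payoffs (12, 10).
Under simultaneous play:
R's best replies: W→B; X→C; Y→C; Z→B.
Column's best replies: A→Y; B→W; C→W; D→W.
The unique mutual best reply is (B, W), giving (7, 7).
R earns 12 sequentially versus 7 at the Nash outcome: better off.

better off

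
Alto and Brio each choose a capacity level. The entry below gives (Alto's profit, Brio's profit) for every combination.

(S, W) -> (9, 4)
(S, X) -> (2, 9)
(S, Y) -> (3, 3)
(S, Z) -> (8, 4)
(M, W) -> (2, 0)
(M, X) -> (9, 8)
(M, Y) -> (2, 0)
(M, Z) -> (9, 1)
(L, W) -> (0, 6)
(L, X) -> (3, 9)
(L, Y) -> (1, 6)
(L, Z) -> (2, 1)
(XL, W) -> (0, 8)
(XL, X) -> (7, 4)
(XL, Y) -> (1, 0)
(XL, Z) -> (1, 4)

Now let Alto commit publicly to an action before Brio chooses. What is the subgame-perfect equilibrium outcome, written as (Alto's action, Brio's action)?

(M, X)

Backward induction with Alto moving first.
- S → Brio plays X (best of 4, 9, 3, 4); Alto gets 2.
- M → Brio plays X (best of 0, 8, 0, 1); Alto gets 9.
- L → Brio plays X (best of 6, 9, 6, 1); Alto gets 3.
- XL → Brio plays W (best of 8, 4, 0, 4); Alto gets 0.
Maximizing over 2, 9, 3, 0, Alto chooses M. Subgame-perfect outcome: (M, X) with payoffs (9, 8).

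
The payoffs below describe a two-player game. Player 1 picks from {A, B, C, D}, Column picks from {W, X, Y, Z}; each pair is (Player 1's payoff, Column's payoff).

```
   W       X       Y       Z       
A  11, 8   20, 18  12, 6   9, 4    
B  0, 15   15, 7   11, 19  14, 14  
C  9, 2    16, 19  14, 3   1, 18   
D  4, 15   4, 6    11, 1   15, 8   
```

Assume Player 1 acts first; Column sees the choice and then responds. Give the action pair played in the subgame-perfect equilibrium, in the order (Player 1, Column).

(A, X)

Backward induction with Player 1 moving first.
- A: BR = X, leader payoff 20.
- B: BR = Y, leader payoff 11.
- C: BR = X, leader payoff 16.
- D: BR = W, leader payoff 4.
Player 1's induced payoffs are 20, 11, 16, 4, so Player 1 commits to A. Subgame-perfect outcome: (A, X) with payoffs (20, 18).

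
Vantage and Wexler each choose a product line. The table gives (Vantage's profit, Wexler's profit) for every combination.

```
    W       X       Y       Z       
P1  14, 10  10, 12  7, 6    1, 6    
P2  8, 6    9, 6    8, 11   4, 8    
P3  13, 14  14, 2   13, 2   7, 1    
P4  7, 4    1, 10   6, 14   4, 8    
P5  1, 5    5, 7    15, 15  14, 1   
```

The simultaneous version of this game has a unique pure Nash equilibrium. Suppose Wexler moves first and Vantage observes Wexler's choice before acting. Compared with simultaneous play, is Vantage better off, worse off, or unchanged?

unchanged

Backward induction with Wexler moving first.
- W: BR = P1, leader payoff 10.
- X: BR = P3, leader payoff 2.
- Y: BR = P5, leader payoff 15.
- Z: BR = P5, leader payoff 1.
Among 10, 2, 15, 1, the best is 15 at Y. Subgame-perfect outcome: (P5, Y) with payoffs (15, 15).
Now find the simultaneous Nash equilibrium.
Vantage's best replies: W→P1; X→P3; Y→P5; Z→P5.
Wexler's best replies: P1→X; P2→Y; P3→W; P4→Y; P5→Y.
Only (P5, Y) has each player best-responding; Nash payoffs (15, 15).
Vantage earns 15 sequentially versus 15 at the Nash outcome: unchanged.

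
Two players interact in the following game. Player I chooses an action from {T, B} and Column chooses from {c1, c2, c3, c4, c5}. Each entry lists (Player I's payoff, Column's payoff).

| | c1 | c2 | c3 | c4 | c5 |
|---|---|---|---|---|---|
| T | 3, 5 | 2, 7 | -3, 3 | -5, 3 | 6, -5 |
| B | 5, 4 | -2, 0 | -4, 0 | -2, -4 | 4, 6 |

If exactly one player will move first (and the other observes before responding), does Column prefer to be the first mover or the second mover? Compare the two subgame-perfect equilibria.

first

If Player I leads: Column's best replies are T→c2, B→c5; Player I's induced payoffs 2, 4; outcome (B, c5), payoffs (4, 6).
If Column leads: Player I's best replies are c1→B, c2→T, c3→T, c4→B, c5→T; Column's induced payoffs 4, 7, 3, -4, -5; outcome (T, c2), payoffs (2, 7).
Column gets 7 moving first and 6 moving second, so Column prefers to move first.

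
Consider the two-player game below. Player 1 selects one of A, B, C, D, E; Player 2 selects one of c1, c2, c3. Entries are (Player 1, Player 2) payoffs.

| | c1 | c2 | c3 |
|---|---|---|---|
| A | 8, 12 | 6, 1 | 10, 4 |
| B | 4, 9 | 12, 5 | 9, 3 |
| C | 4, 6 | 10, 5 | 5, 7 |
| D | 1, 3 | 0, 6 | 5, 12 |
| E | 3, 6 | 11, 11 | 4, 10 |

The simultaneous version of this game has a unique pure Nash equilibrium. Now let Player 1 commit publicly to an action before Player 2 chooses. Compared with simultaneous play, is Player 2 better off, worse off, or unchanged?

worse off

Solve by backward induction (Player 1 leads).
- A → Player 2 plays c1 (best of 12, 1, 4); Player 1 gets 8.
- B → Player 2 plays c1 (best of 9, 5, 3); Player 1 gets 4.
- C → Player 2 plays c3 (best of 6, 5, 7); Player 1 gets 5.
- D → Player 2 plays c3 (best of 3, 6, 12); Player 1 gets 5.
- E → Player 2 plays c2 (best of 6, 11, 10); Player 1 gets 11.
Maximizing over 8, 4, 5, 5, 11, Player 1 chooses E. Subgame-perfect outcome: (E, c2) with payoffs (11, 11).
Now find the simultaneous Nash equilibrium.
Player 1's best replies: c1→A; c2→B; c3→A.
Player 2's best replies: A→c1; B→c1; C→c3; D→c3; E→c2.
Only (A, c1) has each player best-responding; Nash payoffs (8, 12).
Player 2 earns 11 sequentially versus 12 at the Nash outcome: worse off.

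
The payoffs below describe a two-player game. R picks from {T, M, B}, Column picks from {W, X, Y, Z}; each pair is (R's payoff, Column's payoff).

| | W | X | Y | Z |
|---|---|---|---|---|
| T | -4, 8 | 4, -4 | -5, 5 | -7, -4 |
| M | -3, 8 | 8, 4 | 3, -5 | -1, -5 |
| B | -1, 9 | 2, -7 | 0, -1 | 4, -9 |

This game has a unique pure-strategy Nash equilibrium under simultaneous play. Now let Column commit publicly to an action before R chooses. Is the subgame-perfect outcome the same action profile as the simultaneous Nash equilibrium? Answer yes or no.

yes

R best-responds to each possible Column move:
- W → R plays B (best of -4, -3, -1); Column gets 9.
- X → R plays M (best of 4, 8, 2); Column gets 4.
- Y → R plays M (best of -5, 3, 0); Column gets -5.
- Z → R plays B (best of -7, -1, 4); Column gets -9.
Among 9, 4, -5, -9, the best is 9 at W. Subgame-perfect outcome: (B, W) with payoffs (-1, 9).
For the simultaneous game, intersect best replies.
R's best replies: W→B; X→M; Y→M; Z→B.
Column's best replies: T→W; M→W; B→W.
The unique mutual best reply is (B, W), giving (-1, 9).
Sequential outcome (B, W) coincides with the Nash profile (B, W).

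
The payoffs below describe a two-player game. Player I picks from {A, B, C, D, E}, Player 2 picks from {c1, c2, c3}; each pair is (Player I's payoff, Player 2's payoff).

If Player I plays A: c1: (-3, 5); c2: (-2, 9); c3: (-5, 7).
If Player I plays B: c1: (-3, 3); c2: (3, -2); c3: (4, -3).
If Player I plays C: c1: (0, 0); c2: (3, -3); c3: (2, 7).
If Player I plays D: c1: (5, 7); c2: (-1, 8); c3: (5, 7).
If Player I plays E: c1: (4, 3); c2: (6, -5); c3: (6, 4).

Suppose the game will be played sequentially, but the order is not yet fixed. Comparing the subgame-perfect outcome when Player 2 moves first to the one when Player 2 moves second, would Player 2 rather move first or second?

first

If Player I leads: Player 2's best replies are A→c2, B→c1, C→c3, D→c2, E→c3; Player I's induced payoffs -2, -3, 2, -1, 6; outcome (E, c3), payoffs (6, 4).
If Player 2 leads: Player I's best replies are c1→D, c2→E, c3→E; Player 2's induced payoffs 7, -5, 4; outcome (D, c1), payoffs (5, 7).
Player 2 gets 7 moving first and 4 moving second, so Player 2 prefers to move first.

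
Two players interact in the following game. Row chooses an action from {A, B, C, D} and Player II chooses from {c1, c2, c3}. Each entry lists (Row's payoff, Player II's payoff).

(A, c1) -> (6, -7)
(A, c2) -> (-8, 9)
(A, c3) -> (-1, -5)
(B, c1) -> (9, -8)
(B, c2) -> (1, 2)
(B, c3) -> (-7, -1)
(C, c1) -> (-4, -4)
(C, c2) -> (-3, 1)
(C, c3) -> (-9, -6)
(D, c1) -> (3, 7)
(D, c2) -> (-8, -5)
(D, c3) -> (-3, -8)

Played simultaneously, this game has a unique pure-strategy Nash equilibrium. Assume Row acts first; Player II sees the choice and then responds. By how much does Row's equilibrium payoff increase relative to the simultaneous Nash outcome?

Solve by backward induction (Row leads).
- A → Player II plays c2 (best of -7, 9, -5); Row gets -8.
- B → Player II plays c2 (best of -8, 2, -1); Row gets 1.
- C → Player II plays c2 (best of -4, 1, -6); Row gets -3.
- D → Player II plays c1 (best of 7, -5, -8); Row gets 3.
Among -8, 1, -3, 3, the best is 3 at D. Subgame-perfect outcome: (D, c1) with payoffs (3, 7).
Now find the simultaneous Nash equilibrium.
Row's best replies: c1→B; c2→B; c3→A.
Player II's best replies: A→c2; B→c2; C→c2; D→c1.
The unique mutual best reply is (B, c2), giving (1, 2).
Row's commitment gain: 3 − 1 = 2.

2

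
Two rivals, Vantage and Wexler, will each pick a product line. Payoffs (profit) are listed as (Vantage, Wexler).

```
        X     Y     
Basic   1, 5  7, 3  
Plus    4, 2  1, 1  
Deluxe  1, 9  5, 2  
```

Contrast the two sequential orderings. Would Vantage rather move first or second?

second

If Vantage leads: Wexler's best replies are Basic→X, Plus→X, Deluxe→X; Vantage's induced payoffs 1, 4, 1; outcome (Plus, X), payoffs (4, 2).
If Wexler leads: Vantage's best replies are X→Plus, Y→Basic; Wexler's induced payoffs 2, 3; outcome (Basic, Y), payoffs (7, 3).
Vantage gets 4 moving first and 7 moving second, so Vantage prefers to move second.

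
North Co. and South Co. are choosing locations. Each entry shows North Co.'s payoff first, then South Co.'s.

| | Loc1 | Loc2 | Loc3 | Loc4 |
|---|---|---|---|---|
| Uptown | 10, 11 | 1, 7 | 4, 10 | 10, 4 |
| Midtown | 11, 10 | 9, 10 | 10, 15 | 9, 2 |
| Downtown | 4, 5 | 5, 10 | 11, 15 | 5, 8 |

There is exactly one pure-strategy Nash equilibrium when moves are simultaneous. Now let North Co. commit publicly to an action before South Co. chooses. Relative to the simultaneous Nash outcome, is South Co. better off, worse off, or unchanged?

Solve by backward induction (North Co. leads).
- Uptown: South Co. compares 11, 7, 10, 4 and picks Loc1; North Co. would get 10.
- Midtown: South Co. compares 10, 10, 15, 2 and picks Loc3; North Co. would get 10.
- Downtown: South Co. compares 5, 10, 15, 8 and picks Loc3; North Co. would get 11.
Among 10, 10, 11, the best is 11 at Downtown. Subgame-perfect outcome: (Downtown, Loc3) with payoffs (11, 15).
Now find the simultaneous Nash equilibrium.
North Co.'s best replies: Loc1→Midtown; Loc2→Midtown; Loc3→Downtown; Loc4→Uptown.
South Co.'s best replies: Uptown→Loc1; Midtown→Loc3; Downtown→Loc3.
The unique mutual best reply is (Downtown, Loc3), giving (11, 15).
South Co. earns 15 sequentially versus 15 at the Nash outcome: unchanged.

unchanged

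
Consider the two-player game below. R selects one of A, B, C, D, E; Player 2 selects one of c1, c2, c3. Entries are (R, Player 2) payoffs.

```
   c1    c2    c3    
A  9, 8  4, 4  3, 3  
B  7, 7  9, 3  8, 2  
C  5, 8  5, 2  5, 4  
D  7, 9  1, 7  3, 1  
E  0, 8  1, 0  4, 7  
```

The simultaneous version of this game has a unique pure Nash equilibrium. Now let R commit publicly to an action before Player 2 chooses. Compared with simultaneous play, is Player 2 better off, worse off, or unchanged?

unchanged

Backward induction with R moving first.
- A → Player 2 plays c1 (best of 8, 4, 3); R gets 9.
- B → Player 2 plays c1 (best of 7, 3, 2); R gets 7.
- C → Player 2 plays c1 (best of 8, 2, 4); R gets 5.
- D → Player 2 plays c1 (best of 9, 7, 1); R gets 7.
- E → Player 2 plays c1 (best of 8, 0, 7); R gets 0.
Maximizing over 9, 7, 5, 7, 0, R chooses A. Subgame-perfect outcome: (A, c1) with payoffs (9, 8).
Under simultaneous play:
R's best replies: c1→A; c2→B; c3→B.
Player 2's best replies: A→c1; B→c1; C→c1; D→c1; E→c1.
Only (A, c1) has each player best-responding; Nash payoffs (9, 8).
Player 2 earns 8 sequentially versus 8 at the Nash outcome: unchanged.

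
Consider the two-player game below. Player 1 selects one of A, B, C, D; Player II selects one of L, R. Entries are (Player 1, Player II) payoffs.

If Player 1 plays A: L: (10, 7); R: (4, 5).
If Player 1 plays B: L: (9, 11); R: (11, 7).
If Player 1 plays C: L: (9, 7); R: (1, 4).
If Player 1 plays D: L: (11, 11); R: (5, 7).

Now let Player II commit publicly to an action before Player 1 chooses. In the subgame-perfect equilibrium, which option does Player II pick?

L

Work backward from Player 1's decision.
- L → Player 1 plays D (best of 10, 9, 9, 11); Player II gets 11.
- R → Player 1 plays B (best of 4, 11, 1, 5); Player II gets 7.
Among 11, 7, the best is 11 at L. Subgame-perfect outcome: (D, L) with payoffs (11, 11).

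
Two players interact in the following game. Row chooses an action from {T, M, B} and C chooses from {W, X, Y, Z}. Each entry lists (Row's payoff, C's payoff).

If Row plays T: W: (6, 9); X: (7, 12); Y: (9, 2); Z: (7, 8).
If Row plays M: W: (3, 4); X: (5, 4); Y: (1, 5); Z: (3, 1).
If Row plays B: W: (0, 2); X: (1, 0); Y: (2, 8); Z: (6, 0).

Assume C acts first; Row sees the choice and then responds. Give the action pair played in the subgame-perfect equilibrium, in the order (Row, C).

Work backward from Row's decision.
- W → Row plays T (best of 6, 3, 0); C gets 9.
- X → Row plays T (best of 7, 5, 1); C gets 12.
- Y → Row plays T (best of 9, 1, 2); C gets 2.
- Z → Row plays T (best of 7, 3, 6); C gets 8.
Maximizing over 9, 12, 2, 8, C chooses X. Subgame-perfect outcome: (T, X) with payoffs (7, 12).

(T, X)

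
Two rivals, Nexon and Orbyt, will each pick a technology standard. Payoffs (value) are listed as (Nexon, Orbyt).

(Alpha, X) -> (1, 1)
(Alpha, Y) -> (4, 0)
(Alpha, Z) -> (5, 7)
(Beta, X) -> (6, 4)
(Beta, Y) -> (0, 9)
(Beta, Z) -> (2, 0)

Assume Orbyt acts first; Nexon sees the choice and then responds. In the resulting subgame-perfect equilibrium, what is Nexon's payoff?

Nexon best-responds to each possible Orbyt move:
- X: Nexon compares 1, 6 and picks Beta; Orbyt would get 4.
- Y: Nexon compares 4, 0 and picks Alpha; Orbyt would get 0.
- Z: Nexon compares 5, 2 and picks Alpha; Orbyt would get 7.
Among 4, 0, 7, the best is 7 at Z. Subgame-perfect outcome: (Alpha, Z) with payoffs (5, 7).

5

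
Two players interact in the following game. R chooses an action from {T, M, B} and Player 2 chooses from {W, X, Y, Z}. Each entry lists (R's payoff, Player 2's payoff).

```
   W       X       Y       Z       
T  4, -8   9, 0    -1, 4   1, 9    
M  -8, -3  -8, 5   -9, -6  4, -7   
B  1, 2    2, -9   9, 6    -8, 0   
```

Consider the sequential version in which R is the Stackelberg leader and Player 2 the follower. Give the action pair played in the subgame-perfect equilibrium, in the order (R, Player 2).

Backward induction with R moving first.
- T: Player 2 compares -8, 0, 4, 9 and picks Z; R would get 1.
- M: Player 2 compares -3, 5, -6, -7 and picks X; R would get -8.
- B: Player 2 compares 2, -9, 6, 0 and picks Y; R would get 9.
R's induced payoffs are 1, -8, 9, so R commits to B. Subgame-perfect outcome: (B, Y) with payoffs (9, 6).

(B, Y)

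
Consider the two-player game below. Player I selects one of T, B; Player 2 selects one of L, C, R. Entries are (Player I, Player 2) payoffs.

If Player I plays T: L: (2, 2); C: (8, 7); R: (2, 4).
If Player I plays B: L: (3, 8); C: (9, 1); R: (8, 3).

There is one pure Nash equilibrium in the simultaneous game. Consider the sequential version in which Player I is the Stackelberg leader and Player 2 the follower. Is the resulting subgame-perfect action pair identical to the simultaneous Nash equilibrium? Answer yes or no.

Player 2 best-responds to each possible Player I move:
- T: Player 2 compares 2, 7, 4 and picks C; Player I would get 8.
- B: Player 2 compares 8, 1, 3 and picks L; Player I would get 3.
Player I's induced payoffs are 8, 3, so Player I commits to T. Subgame-perfect outcome: (T, C) with payoffs (8, 7).
Under simultaneous play:
Player I's best replies: L→B; C→B; R→B.
Player 2's best replies: T→C; B→L.
The unique mutual best reply is (B, L), giving (3, 8).
Sequential outcome (T, C) differs from the Nash profile (B, L).

no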